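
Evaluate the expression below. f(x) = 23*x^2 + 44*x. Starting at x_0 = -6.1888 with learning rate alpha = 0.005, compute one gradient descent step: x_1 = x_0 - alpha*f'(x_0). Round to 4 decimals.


We compute the gradient at x_0 and apply the update.
f'(x) = 46*x + 44
f'(-6.1888) = 46*-6.1888 + 44 = -240.6848
x_1 = -6.1888 - 0.005*-240.6848 = -4.9854


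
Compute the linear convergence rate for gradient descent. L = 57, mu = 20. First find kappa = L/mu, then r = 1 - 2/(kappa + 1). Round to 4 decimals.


Step 1: Compute the condition number.
kappa = L/mu = 57/20 = 2.85
Step 2: Compute the convergence rate.
r = 1 - 2/(kappa + 1) = 1 - 2*mu/(L + mu) = (L - mu)/(L + mu) = 37/77 = 0.4805


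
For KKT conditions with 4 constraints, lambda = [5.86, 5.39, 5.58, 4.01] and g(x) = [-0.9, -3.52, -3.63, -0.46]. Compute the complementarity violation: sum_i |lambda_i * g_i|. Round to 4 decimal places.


KKT complementary slackness check:
lambda_1 * g_1 = 5.86 * -0.9 = -5.274
lambda_2 * g_2 = 5.39 * -3.52 = -18.9728
lambda_3 * g_3 = 5.58 * -3.63 = -20.2554
lambda_4 * g_4 = 4.01 * -0.46 = -1.8446
Total violation = 5.274 + 18.9728 + 20.2554 + 1.8446 = 46.3468


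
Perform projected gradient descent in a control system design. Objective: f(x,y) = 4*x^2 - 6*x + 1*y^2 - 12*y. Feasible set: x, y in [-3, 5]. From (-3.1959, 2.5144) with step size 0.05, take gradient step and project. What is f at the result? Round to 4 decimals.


Step 1: Compute gradient at (-3.1959, 2.5144).
grad_x = 2*4*-3.1959 - 6 = -31.5672
grad_y = 2*1*2.5144 - 12 = -6.9712
Step 2: Gradient step.
x_raw = -3.1959 - 0.05*-31.5672 = -1.6175
y_raw = 2.5144 - 0.05*-6.9712 = 2.863
Step 3: Project onto [-3, 5].
x_proj = clip(-1.6175) = -1.6175
y_proj = clip(2.863) = 2.863
Step 4: Evaluate f.
f(-1.6175, 2.863) = -5.988


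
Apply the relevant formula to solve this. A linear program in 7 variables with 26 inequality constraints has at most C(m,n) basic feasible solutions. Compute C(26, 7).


Each vertex corresponds to some choice of n active constraints out of m, so the number of vertices is at most C(m, n) = m! / (n!(m-n)!).
m = 26, n = 7
Numerator: 26 * 25 * 24 * 23 * 22 * 21 * 20
Denominator: 7! = 5040
C(26, 7) = 657800


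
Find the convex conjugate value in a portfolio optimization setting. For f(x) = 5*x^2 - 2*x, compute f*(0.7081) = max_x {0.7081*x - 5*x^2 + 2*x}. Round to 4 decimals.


f*(y) = sup_x {y*x - a*x^2 - b*x} = sup_x {(y-b)*x - a*x^2}
FOC: (y - b) - 2a*x = 0 => x* = (y - b)/(2a)
x* = (0.7081 + 2)/(2*5) = 0.2708
f*(0.7081) = (y-b)^2/(4a) = (0.7081 + 2)^2/(4*5)
= 7.3338/20 = 0.3667


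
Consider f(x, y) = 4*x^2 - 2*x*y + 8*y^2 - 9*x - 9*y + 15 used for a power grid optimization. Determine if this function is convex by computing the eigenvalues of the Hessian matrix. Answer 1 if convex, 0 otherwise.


The Hessian of f(x,y) = 4*x^2 - 2*x*y + 8*y^2 - 9*x - 9*y + 15 is:
H = [[8, -2], [-2, 16]]
Trace = 8 + 16 = 24
Determinant = 8*16 - (-2)^2 = 124
Discriminant = (24)^2 - 4*124 = 80.0
Eigenvalues: lambda_1 = 7.5279, lambda_2 = 16.4721
The function is convex.

1


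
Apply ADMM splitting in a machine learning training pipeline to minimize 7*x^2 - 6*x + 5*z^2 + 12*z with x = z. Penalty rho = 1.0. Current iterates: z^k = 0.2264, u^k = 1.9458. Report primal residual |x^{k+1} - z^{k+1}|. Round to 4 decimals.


ADMM iteration with rho = 1.0, z^k = 0.2264, u^k = 1.9458
Step 1: x-update.
Minimize 7*x^2 - 6*x + (1.0/2)*(x - 0.2264 + 1.9458)^2
FOC: (2*7 + 1.0)*x = 6 + 1.0*(0.2264 - 1.9458)
x^{k+1} = 0.2854
Step 2: z-update.
Minimize 5*z^2 + 12*z + (1.0/2)*(0.2854 - z + 1.9458)^2
FOC: (2*5 + 1.0)*z = -12 + 1.0*(0.2854 + 1.9458)
z^{k+1} = -0.8881
Step 3: u-update.
u^{k+1} = 1.9458 + 0.2854 + 0.8881 = 3.1192
Step 4: Primal residual = |0.2854 + 0.8881| = 1.1734


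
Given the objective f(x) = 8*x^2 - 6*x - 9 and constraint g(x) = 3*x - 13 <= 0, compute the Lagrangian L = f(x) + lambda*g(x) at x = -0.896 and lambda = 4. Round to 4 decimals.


Step 1: Evaluate f(x).
f(-0.896) = 8*(-0.896)^2 - 6*(-0.896) - 9 = 2.7985
Step 2: Evaluate g(x).
g(-0.896) = 3*-0.896 - 13 = -15.688
Step 3: Compute Lagrangian.
L = 2.7985 + 4*-15.688 = -59.9535


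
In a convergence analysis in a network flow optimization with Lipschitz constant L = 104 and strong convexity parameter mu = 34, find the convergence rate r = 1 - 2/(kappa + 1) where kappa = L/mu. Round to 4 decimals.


Step 1: Compute the condition number.
kappa = L/mu = 104/34 = 3.0588
Step 2: Compute the convergence rate.
r = 1 - 2/(kappa + 1) = 1 - 2*mu/(L + mu) = (L - mu)/(L + mu) = 70/138 = 0.5072


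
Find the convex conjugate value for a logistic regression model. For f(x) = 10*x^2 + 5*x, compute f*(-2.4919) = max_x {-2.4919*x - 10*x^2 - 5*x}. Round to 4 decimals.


f*(y) = sup_x {y*x - a*x^2 - b*x} = sup_x {(y-b)*x - a*x^2}
FOC: (y - b) - 2a*x = 0 => x* = (y - b)/(2a)
x* = (-2.4919 - 5)/(2*10) = -0.3746
f*(-2.4919) = (y-b)^2/(4a) = (-2.4919 - 5)^2/(4*10)
= 56.1286/40 = 1.4032


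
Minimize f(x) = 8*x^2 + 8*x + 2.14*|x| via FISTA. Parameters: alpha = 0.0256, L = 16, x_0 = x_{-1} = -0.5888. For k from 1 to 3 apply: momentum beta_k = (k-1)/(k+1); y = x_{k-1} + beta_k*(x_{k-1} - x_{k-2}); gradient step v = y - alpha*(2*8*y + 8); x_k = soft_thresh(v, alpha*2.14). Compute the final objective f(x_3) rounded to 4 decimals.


FISTA on f(x) = 8*x^2 + 8*x + 2.14*|x|
L = 16, alpha = 0.0256
Iteration 1: beta = 0.0, y = -0.5888 + 0.0*(-0.5888 + 0.5888) = -0.5888
  grad(y) = -1.4208, v = y - alpha*grad = -0.5524
  prox(v) = soft_thresh(-0.5524, 0.0548) = -0.4976
Iteration 2: beta = 0.3333, y = -0.4976 + 0.3333*(-0.4976 + 0.5888) = -0.4673
  grad(y) = 0.5239, v = y - alpha*grad = -0.4807
  prox(v) = soft_thresh(-0.4807, 0.0548) = -0.4259
Iteration 3: beta = 0.5, y = -0.4259 + 0.5*(-0.4259 + 0.4976) = -0.39
  grad(y) = 1.7599, v = y - alpha*grad = -0.4351
  prox(v) = soft_thresh(-0.4351, 0.0548) = -0.3803
f(x_3) = 8*(-0.3803)^2 + 8*(-0.3803) + 2.14*|-0.3803| = -1.0715


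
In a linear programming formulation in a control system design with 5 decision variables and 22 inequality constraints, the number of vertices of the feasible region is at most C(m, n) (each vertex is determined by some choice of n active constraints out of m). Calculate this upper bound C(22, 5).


Each vertex corresponds to some choice of n active constraints out of m, so the number of vertices is at most C(m, n) = m! / (n!(m-n)!).
m = 22, n = 5
Numerator: 22 * 21 * 20 * 19 * 18
Denominator: 5! = 120
C(22, 5) = 26334


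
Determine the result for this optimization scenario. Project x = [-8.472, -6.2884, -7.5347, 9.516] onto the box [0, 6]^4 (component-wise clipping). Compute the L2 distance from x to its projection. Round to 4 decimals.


Project each component onto [0, 6].
clip(-8.472) = 0.0, clip(-6.2884) = 0.0, clip(-7.5347) = 0.0, clip(9.516) = 6.0
Projection = [0.0, 0.0, 0.0, 6.0]
Squared diffs: [71.7748, 39.544, 56.7717, 12.3623]
Distance = sqrt(180.4528) = 13.4333


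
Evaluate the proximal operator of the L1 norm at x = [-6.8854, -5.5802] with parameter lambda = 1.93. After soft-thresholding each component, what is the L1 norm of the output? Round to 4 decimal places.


Soft-thresholding with lambda = 1.93:
prox(-6.8854) = sign(-6.8854)*max(|-6.8854| - 1.93, 0) = -4.9554
prox(-5.5802) = sign(-5.5802)*max(|-5.5802| - 1.93, 0) = -3.6502
prox(x) = [-4.9554, -3.6502]
||prox(x)||_1 = 4.9554 + 3.6502 = 8.6056


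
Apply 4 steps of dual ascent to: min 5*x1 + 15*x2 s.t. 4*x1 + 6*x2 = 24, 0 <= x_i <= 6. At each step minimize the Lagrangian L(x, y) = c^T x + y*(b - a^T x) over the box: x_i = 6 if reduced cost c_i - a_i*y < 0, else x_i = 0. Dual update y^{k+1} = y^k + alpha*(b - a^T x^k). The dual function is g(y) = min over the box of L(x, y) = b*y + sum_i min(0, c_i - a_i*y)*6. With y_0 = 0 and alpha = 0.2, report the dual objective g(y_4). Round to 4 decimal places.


Dual ascent for LP: min 5*x1 + 15*x2, 4*x1 + 6*x2 = 24, 0 <= x_i <= 6
Step 1: y^k = 0.0, reduced costs: (5.0, 15.0)
  x^k = (0.0, 0.0), subgradient = b - a^T x = 24.0
  y^{k+1} = 0.0 + 0.2*24.0 = 4.8
Step 2: y^k = 4.8, reduced costs: (-14.2, -13.8)
  x^k = (6.0, 6.0), subgradient = b - a^T x = -36.0
  y^{k+1} = 4.8 + 0.2*-36.0 = -2.4
Step 3: y^k = -2.4, reduced costs: (14.6, 29.4)
  x^k = (0.0, 0.0), subgradient = b - a^T x = 24.0
  y^{k+1} = -2.4 + 0.2*24.0 = 2.4
Step 4: y^k = 2.4, reduced costs: (-4.6, 0.6)
  x^k = (6.0, 0.0), subgradient = b - a^T x = 0.0
  y^{k+1} = 2.4 + 0.2*0.0 = 2.4
Dual objective at y_4 = 2.4: reduced costs (-4.6, 0.6), box minimizer x = (6.0, 0.0)
g(y_4) = b*y + (c1 - a1*y)*x1 + (c2 - a2*y)*x2 = 24*2.4 + (-4.6)*6.0 + 0.6*0.0 = 57.6 - 27.6 + 0.0 = 30.0


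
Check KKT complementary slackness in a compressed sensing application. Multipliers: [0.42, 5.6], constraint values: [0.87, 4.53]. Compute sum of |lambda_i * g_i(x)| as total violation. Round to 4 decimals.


KKT complementary slackness check:
lambda_1 * g_1 = 0.42 * 0.87 = 0.3654
lambda_2 * g_2 = 5.6 * 4.53 = 25.368
Total violation = 0.3654 + 25.368 = 25.7334


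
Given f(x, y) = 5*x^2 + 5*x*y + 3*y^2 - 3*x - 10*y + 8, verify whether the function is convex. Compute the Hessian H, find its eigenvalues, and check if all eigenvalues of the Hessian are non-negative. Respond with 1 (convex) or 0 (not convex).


The Hessian of f(x,y) = 5*x^2 + 5*x*y + 3*y^2 - 3*x - 10*y + 8 is:
H = [[10, 5], [5, 6]]
Trace = 10 + 6 = 16
Determinant = 10*6 - (5)^2 = 35
Discriminant = (16)^2 - 4*35 = 116.0
Eigenvalues: lambda_1 = 2.6148, lambda_2 = 13.3852
The function is convex.

1


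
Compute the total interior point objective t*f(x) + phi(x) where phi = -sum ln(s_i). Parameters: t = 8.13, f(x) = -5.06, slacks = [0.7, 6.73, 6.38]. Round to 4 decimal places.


Step 1: Compute log-barrier.
ln values: [-0.3567, 1.9066, 1.8532]
phi = -(-0.3567 + 1.9066 + 1.8532) = -3.4031
Step 2: Compute augmented objective.
t*f(x) = 8.13*-5.06 = -41.1378
Total = -41.1378 - 3.4031 = -44.5409


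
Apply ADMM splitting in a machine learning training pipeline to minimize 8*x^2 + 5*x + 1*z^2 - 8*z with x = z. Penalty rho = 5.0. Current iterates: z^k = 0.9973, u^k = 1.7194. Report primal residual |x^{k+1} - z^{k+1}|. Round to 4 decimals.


ADMM iteration with rho = 5.0, z^k = 0.9973, u^k = 1.7194
Step 1: x-update.
Minimize 8*x^2 + 5*x + (5.0/2)*(x - 0.9973 + 1.7194)^2
FOC: (2*8 + 5.0)*x = -5 + 5.0*(0.9973 - 1.7194)
x^{k+1} = -0.41
Step 2: z-update.
Minimize 1*z^2 - 8*z + (5.0/2)*(-0.41 - z + 1.7194)^2
FOC: (2*1 + 5.0)*z = 8 + 5.0*(-0.41 + 1.7194)
z^{k+1} = 2.0781
Step 3: u-update.
u^{k+1} = 1.7194 - 0.41 - 2.0781 = -0.7687
Step 4: Primal residual = |-0.41 - 2.0781| = 2.4881


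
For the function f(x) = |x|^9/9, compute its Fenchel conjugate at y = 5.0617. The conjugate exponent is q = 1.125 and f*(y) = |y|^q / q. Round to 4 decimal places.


The conjugate exponent q satisfies 1/p + 1/q = 1.
p = 9, so q = 9/(9 - 1) = 1.125
|y|^q = 5.0617^1.125 = 6.1992
f*(5.0617) = 6.1992 / 1.125 = 5.5104


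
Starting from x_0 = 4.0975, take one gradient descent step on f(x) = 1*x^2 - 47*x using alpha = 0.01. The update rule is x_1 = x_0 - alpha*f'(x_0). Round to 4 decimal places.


We compute the gradient at x_0 and apply the update.
f'(x) = 2*x - 47
f'(4.0975) = 2*4.0975 - 47 = -38.805
x_1 = 4.0975 - 0.01*-38.805 = 4.4856


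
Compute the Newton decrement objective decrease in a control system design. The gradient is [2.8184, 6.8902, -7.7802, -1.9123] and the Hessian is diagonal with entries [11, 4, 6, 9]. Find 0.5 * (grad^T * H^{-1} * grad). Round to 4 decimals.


Step 1: H is diagonal, so H^(-1) * g = [0.2562, 1.7226, -1.2967, -0.2125].
Step 2: g^T H^(-1) g = sum_i g_i^2 / H_ii
  = (2.8184)^2/11 + (6.8902)^2/4 + (-7.7802)^2/6 + (-1.9123)^2/9
  = 0.7221 + 11.8687 + 10.0886 + 0.4063 = 23.0857
Step 3: Objective decrease = 0.5 * g^T H^(-1) g = 11.5429


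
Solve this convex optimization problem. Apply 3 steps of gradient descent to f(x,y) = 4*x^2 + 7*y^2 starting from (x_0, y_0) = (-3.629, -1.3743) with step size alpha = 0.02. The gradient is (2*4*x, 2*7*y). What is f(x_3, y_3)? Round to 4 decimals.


Gradient descent on f(x,y) = 4*x^2 + 7*y^2.
Starting point: (-3.629, -1.3743), alpha = 0.02
Step 1: grad_x = 2*4*-3.629 = -29.032, grad_y = 2*7*-1.3743 = -19.2402
  x_1 = -3.629 - 0.02*-29.032 = -3.0484
  y_1 = -1.3743 - 0.02*-19.2402 = -0.9895
Step 2: grad_x = 2*4*-3.0484 = -24.3869, grad_y = 2*7*-0.9895 = -13.8529
  x_2 = -3.0484 - 0.02*-24.3869 = -2.5606
  y_2 = -0.9895 - 0.02*-13.8529 = -0.7124
Step 3: grad_x = 2*4*-2.5606 = -20.485, grad_y = 2*7*-0.7124 = -9.9741
  x_3 = -2.5606 - 0.02*-20.485 = -2.1509
  y_3 = -0.7124 - 0.02*-9.9741 = -0.513
f(-2.1509, -0.513) = 4*(-2.1509)^2 + 7*(-0.513)^2 = 20.3477


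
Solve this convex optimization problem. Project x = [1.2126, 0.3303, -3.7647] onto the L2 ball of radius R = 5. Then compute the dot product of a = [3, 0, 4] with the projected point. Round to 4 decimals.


Step 1: Compute ||x|| (intermediates to 6 decimals).
||x|| = sqrt(1.2126^2 + 0.3303^2 + (-3.7647)^2) = 3.968937
Step 2: Project.
Since ||x|| <= R, proj = x (no scaling needed).
proj(x) = [1.2126, 0.3303, -3.7647]
Step 3: Dot product.
a^T * proj(x) = 3*1.2126 + 0*0.3303 + 4*(-3.7647) = -11.421


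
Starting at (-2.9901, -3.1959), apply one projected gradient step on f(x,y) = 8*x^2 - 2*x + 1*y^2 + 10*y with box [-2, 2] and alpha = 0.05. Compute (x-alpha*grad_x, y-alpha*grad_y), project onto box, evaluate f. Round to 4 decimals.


Step 1: Compute gradient at (-2.9901, -3.1959).
grad_x = 2*8*-2.9901 - 2 = -49.8416
grad_y = 2*1*-3.1959 + 10 = 3.6082
Step 2: Gradient step.
x_raw = -2.9901 - 0.05*-49.8416 = -0.498
y_raw = -3.1959 - 0.05*3.6082 = -3.3763
Step 3: Project onto [-2, 2].
x_proj = clip(-0.498) = -0.498
y_proj = clip(-3.3763) = -2.0
Step 4: Evaluate f.
f(-0.498, -2.0) = -13.0198


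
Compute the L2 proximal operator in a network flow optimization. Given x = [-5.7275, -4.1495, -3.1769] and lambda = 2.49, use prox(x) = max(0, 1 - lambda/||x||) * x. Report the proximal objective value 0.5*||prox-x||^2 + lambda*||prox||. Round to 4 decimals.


Step 1: Compute ||x||.
||x|| = 7.7534
Step 2: Compute scaling factor.
scale = max(0, 1 - 2.49/7.7534) = 0.6789
Step 3: prox(x) = [-3.8881, -2.8169, -2.1566]
||prox(x)|| = 5.2634
Step 4: Proximal objective.
0.5*||prox-x||^2 = 3.1001
lambda*||prox|| = 13.1059
Total = 16.2059


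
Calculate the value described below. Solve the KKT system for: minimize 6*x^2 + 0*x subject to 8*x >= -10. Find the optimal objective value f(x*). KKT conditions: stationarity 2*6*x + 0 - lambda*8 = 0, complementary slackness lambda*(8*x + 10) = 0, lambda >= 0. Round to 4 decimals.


Step 1: Try lambda = 0 (constraint inactive).
Stationarity: 2*6*x + 0 = 0
x* = 0/(2*6) = 0.0
Check constraint: 8*0.0 = 0.0 >= -10 -- satisfied.
Step 2: Compute optimal value.
f(x*) = 6*0.0^2 + 0*0.0 = 0.0


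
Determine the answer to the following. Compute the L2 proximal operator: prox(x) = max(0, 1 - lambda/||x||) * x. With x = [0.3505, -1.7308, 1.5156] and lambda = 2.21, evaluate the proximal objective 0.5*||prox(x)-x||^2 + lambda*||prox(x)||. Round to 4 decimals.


Step 1: Compute ||x||.
||x|| = 2.3271
Step 2: Compute scaling factor.
scale = max(0, 1 - 2.21/2.3271) = 0.0503
Step 3: prox(x) = [0.0176, -0.0871, 0.0763]
||prox(x)|| = 0.1171
Step 4: Proximal objective.
0.5*||prox-x||^2 = 2.4421
lambda*||prox|| = 0.2588
Total = 2.7009


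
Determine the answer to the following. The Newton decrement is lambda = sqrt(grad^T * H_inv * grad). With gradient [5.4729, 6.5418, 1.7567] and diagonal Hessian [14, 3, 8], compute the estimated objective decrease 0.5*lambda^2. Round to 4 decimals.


Step 1: H is diagonal, so H^(-1) * g = [0.3909, 2.1806, 0.2196].
Step 2: g^T H^(-1) g = sum_i g_i^2 / H_ii
  = (5.4729)^2/14 + (6.5418)^2/3 + (1.7567)^2/8
  = 2.1395 + 14.265 + 0.3857 = 16.7903
Step 3: Objective decrease = 0.5 * g^T H^(-1) g = 8.3951


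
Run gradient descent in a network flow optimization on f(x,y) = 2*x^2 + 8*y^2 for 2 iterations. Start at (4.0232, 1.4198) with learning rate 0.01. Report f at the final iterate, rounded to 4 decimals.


Gradient descent on f(x,y) = 2*x^2 + 8*y^2.
Starting point: (4.0232, 1.4198), alpha = 0.01
Step 1: grad_x = 2*2*4.0232 = 16.0928, grad_y = 2*8*1.4198 = 22.7168
  x_1 = 4.0232 - 0.01*16.0928 = 3.8623
  y_1 = 1.4198 - 0.01*22.7168 = 1.1926
Step 2: grad_x = 2*2*3.8623 = 15.4491, grad_y = 2*8*1.1926 = 19.0821
  x_2 = 3.8623 - 0.01*15.4491 = 3.7078
  y_2 = 1.1926 - 0.01*19.0821 = 1.0018
f(3.7078, 1.0018) = 2*3.7078^2 + 8*1.0018^2 = 35.5243


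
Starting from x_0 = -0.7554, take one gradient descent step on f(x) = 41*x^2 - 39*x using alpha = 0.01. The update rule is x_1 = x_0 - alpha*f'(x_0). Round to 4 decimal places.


We compute the gradient at x_0 and apply the update.
f'(x) = 82*x - 39
f'(-0.7554) = 82*-0.7554 - 39 = -100.9428
x_1 = -0.7554 - 0.01*-100.9428 = 0.254


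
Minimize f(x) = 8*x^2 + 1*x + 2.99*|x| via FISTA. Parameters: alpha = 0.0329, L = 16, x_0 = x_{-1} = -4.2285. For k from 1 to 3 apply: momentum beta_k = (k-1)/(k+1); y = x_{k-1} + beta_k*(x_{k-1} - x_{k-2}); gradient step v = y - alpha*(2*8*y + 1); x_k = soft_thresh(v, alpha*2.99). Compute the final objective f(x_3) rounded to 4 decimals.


FISTA on f(x) = 8*x^2 + 1*x + 2.99*|x|
L = 16, alpha = 0.0329
Iteration 1: beta = 0.0, y = -4.2285 + 0.0*(-4.2285 + 4.2285) = -4.2285
  grad(y) = -66.656, v = y - alpha*grad = -2.0355
  prox(v) = soft_thresh(-2.0355, 0.0984) = -1.9371
Iteration 2: beta = 0.3333, y = -1.9371 + 0.3333*(-1.9371 + 4.2285) = -1.1734
  grad(y) = -17.7738, v = y - alpha*grad = -0.5886
  prox(v) = soft_thresh(-0.5886, 0.0984) = -0.4902
Iteration 3: beta = 0.5, y = -0.4902 + 0.5*(-0.4902 + 1.9371) = 0.2332
  grad(y) = 4.7316, v = y - alpha*grad = 0.0776
  prox(v) = soft_thresh(0.0776, 0.0984) = 0.0
f(x_3) = 8*0.0^2 + 1*0.0 + 2.99*|0.0| = 0.0


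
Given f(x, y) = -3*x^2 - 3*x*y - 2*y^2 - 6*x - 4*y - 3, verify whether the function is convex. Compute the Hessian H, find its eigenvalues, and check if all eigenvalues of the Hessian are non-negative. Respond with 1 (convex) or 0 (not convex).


The Hessian of f(x,y) = -3*x^2 - 3*x*y - 2*y^2 - 6*x - 4*y - 3 is:
H = [[-6, -3], [-3, -4]]
Trace = -6 - 4 = -10
Determinant = -6*-4 - (-3)^2 = 15
Discriminant = (-10)^2 - 4*15 = 40.0
Eigenvalues: lambda_1 = -8.1623, lambda_2 = -1.8377
The function is not convex.

0


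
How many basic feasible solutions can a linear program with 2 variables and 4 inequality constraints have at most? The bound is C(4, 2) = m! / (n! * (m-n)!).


Each vertex corresponds to some choice of n active constraints out of m, so the number of vertices is at most C(m, n) = m! / (n!(m-n)!).
m = 4, n = 2
Numerator: 4 * 3
Denominator: 2! = 2
C(4, 2) = 6


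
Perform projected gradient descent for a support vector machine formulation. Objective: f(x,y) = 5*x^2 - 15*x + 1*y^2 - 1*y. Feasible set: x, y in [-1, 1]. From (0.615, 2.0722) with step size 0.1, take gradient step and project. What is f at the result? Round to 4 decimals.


Step 1: Compute gradient at (0.615, 2.0722).
grad_x = 2*5*0.615 - 15 = -8.85
grad_y = 2*1*2.0722 - 1 = 3.1444
Step 2: Gradient step.
x_raw = 0.615 - 0.1*-8.85 = 1.5
y_raw = 2.0722 - 0.1*3.1444 = 1.7578
Step 3: Project onto [-1, 1].
x_proj = clip(1.5) = 1.0
y_proj = clip(1.7578) = 1.0
Step 4: Evaluate f.
f(1.0, 1.0) = -10.0


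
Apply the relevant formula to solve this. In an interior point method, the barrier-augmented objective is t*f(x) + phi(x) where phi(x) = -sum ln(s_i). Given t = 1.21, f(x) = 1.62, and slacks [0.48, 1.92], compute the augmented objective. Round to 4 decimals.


Step 1: Compute log-barrier.
ln values: [-0.734, 0.6523]
phi = -(-0.734 + 0.6523) = 0.0816
Step 2: Compute augmented objective.
t*f(x) = 1.21*1.62 = 1.9602
Total = 1.9602 + 0.0816 = 2.0418


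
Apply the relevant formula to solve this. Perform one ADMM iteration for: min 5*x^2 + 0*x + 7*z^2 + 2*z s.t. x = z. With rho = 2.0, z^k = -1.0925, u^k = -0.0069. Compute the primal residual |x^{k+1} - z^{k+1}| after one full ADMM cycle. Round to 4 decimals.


ADMM iteration with rho = 2.0, z^k = -1.0925, u^k = -0.0069
Step 1: x-update.
Minimize 5*x^2 + 0*x + (2.0/2)*(x + 1.0925 - 0.0069)^2
FOC: (2*5 + 2.0)*x = 0 + 2.0*(-1.0925 + 0.0069)
x^{k+1} = -0.1809
Step 2: z-update.
Minimize 7*z^2 + 2*z + (2.0/2)*(-0.1809 - z - 0.0069)^2
FOC: (2*7 + 2.0)*z = -2 + 2.0*(-0.1809 - 0.0069)
z^{k+1} = -0.1485
Step 3: u-update.
u^{k+1} = -0.0069 - 0.1809 + 0.1485 = -0.0394
Step 4: Primal residual = |-0.1809 + 0.1485| = 0.0325


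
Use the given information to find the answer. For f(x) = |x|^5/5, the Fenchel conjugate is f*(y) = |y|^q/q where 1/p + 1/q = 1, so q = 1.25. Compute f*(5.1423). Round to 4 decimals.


The conjugate exponent q satisfies 1/p + 1/q = 1.
p = 5, so q = 5/(5 - 1) = 1.25
|y|^q = 5.1423^1.25 = 7.7437
f*(5.1423) = 7.7437 / 1.25 = 6.1949


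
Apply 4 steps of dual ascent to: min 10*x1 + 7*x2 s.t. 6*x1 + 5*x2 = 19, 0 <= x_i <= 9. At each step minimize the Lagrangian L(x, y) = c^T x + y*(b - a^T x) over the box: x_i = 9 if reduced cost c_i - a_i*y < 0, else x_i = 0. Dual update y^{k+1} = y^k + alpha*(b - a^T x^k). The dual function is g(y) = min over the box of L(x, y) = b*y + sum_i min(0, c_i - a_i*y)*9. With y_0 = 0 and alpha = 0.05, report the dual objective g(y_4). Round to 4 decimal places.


Dual ascent for LP: min 10*x1 + 7*x2, 6*x1 + 5*x2 = 19, 0 <= x_i <= 9
Step 1: y^k = 0.0, reduced costs: (10.0, 7.0)
  x^k = (0.0, 0.0), subgradient = b - a^T x = 19.0
  y^{k+1} = 0.0 + 0.05*19.0 = 0.95
Step 2: y^k = 0.95, reduced costs: (4.3, 2.25)
  x^k = (0.0, 0.0), subgradient = b - a^T x = 19.0
  y^{k+1} = 0.95 + 0.05*19.0 = 1.9
Step 3: y^k = 1.9, reduced costs: (-1.4, -2.5)
  x^k = (9.0, 9.0), subgradient = b - a^T x = -80.0
  y^{k+1} = 1.9 + 0.05*-80.0 = -2.1
Step 4: y^k = -2.1, reduced costs: (22.6, 17.5)
  x^k = (0.0, 0.0), subgradient = b - a^T x = 19.0
  y^{k+1} = -2.1 + 0.05*19.0 = -1.15
Dual objective at y_4 = -1.15: reduced costs (16.9, 12.75), box minimizer x = (0.0, 0.0)
g(y_4) = b*y + (c1 - a1*y)*x1 + (c2 - a2*y)*x2 = 19*(-1.15) + 16.9*0.0 + 12.75*0.0 = -21.85 + 0.0 + 0.0 = -21.85


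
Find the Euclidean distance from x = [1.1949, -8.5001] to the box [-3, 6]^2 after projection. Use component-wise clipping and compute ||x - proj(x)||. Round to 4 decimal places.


Project each component onto [-3, 6].
clip(1.1949) = 1.1949, clip(-8.5001) = -3.0
Projection = [1.1949, -3.0]
Squared diffs: [0.0, 30.2511]
Distance = sqrt(30.2511) = 5.5001


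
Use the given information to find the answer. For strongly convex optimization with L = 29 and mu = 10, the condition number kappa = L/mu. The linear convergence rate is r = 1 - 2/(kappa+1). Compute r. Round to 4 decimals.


Step 1: Compute the condition number.
kappa = L/mu = 29/10 = 2.9
Step 2: Compute the convergence rate.
r = 1 - 2/(kappa + 1) = 1 - 2*mu/(L + mu) = (L - mu)/(L + mu) = 19/39 = 0.4872


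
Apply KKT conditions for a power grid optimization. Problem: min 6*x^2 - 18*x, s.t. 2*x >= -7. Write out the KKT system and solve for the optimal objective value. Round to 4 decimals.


Step 1: Try lambda = 0 (constraint inactive).
Stationarity: 2*6*x - 18 = 0
x* = 18/(2*6) = 1.5
Check constraint: 2*1.5 = 3.0 >= -7 -- satisfied.
Step 2: Compute optimal value.
f(x*) = 6*1.5^2 - 18*1.5 = -13.5


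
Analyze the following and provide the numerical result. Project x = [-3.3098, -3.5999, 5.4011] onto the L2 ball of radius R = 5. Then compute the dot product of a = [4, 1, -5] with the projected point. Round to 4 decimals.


Step 1: Compute ||x|| (intermediates to 6 decimals).
||x|| = sqrt((-3.3098)^2 + (-3.5999)^2 + 5.4011^2) = 7.28601
Step 2: Project.
Since ||x|| > R, scale = R/||x|| = 5/7.28601 = 0.686247, proj(x) = scale * x
proj(x) = [-2.27134, -2.470421, 3.706489]
Step 3: Dot product.
a^T * proj(x) = 4*(-2.27134) + 1*(-2.470421) - 5*3.706489 = -30.0882


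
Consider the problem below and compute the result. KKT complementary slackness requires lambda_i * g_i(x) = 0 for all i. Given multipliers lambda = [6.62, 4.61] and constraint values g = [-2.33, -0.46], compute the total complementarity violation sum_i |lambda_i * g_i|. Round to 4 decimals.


KKT complementary slackness check:
lambda_1 * g_1 = 6.62 * -2.33 = -15.4246
lambda_2 * g_2 = 4.61 * -0.46 = -2.1206
Total violation = 15.4246 + 2.1206 = 17.5452


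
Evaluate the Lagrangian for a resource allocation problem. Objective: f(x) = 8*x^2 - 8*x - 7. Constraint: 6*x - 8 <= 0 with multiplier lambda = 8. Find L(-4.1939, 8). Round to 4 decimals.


Step 1: Evaluate f(x).
f(-4.1939) = 8*(-4.1939)^2 - 8*(-4.1939) - 7 = 167.2616
Step 2: Evaluate g(x).
g(-4.1939) = 6*-4.1939 - 8 = -33.1634
Step 3: Compute Lagrangian.
L = 167.2616 + 8*-33.1634 = -98.0456


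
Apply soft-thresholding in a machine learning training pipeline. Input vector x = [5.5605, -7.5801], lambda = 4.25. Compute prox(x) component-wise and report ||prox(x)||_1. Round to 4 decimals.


Soft-thresholding with lambda = 4.25:
prox(5.5605) = sign(5.5605)*max(|5.5605| - 4.25, 0) = 1.3105
prox(-7.5801) = sign(-7.5801)*max(|-7.5801| - 4.25, 0) = -3.3301
prox(x) = [1.3105, -3.3301]
||prox(x)||_1 = 1.3105 + 3.3301 = 4.6406


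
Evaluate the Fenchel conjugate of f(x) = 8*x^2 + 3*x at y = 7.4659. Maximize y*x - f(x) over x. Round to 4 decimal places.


f*(y) = sup_x {y*x - a*x^2 - b*x} = sup_x {(y-b)*x - a*x^2}
FOC: (y - b) - 2a*x = 0 => x* = (y - b)/(2a)
x* = (7.4659 - 3)/(2*8) = 0.2791
f*(7.4659) = (y-b)^2/(4a) = (7.4659 - 3)^2/(4*8)
= 19.9443/32 = 0.6233


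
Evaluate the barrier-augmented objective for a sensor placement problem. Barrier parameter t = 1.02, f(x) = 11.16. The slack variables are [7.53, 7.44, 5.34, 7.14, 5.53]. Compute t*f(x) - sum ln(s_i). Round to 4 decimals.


Step 1: Compute log-barrier.
ln values: [2.0189, 2.0069, 1.6752, 1.9657, 1.7102]
phi = -(2.0189 + 2.0069 + 1.6752 + 1.9657 + 1.7102) = -9.3769
Step 2: Compute augmented objective.
t*f(x) = 1.02*11.16 = 11.3832
Total = 11.3832 - 9.3769 = 2.0063


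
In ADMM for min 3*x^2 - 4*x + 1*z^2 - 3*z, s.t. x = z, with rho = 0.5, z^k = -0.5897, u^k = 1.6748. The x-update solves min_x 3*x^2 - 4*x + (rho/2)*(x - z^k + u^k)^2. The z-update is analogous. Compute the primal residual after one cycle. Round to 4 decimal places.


ADMM iteration with rho = 0.5, z^k = -0.5897, u^k = 1.6748
Step 1: x-update.
Minimize 3*x^2 - 4*x + (0.5/2)*(x + 0.5897 + 1.6748)^2
FOC: (2*3 + 0.5)*x = 4 + 0.5*(-0.5897 - 1.6748)
x^{k+1} = 0.4412
Step 2: z-update.
Minimize 1*z^2 - 3*z + (0.5/2)*(0.4412 - z + 1.6748)^2
FOC: (2*1 + 0.5)*z = 3 + 0.5*(0.4412 + 1.6748)
z^{k+1} = 1.6232
Step 3: u-update.
u^{k+1} = 1.6748 + 0.4412 - 1.6232 = 0.4928
Step 4: Primal residual = |0.4412 - 1.6232| = 1.182


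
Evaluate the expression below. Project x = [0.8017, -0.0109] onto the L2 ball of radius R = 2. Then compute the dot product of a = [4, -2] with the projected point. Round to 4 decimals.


Step 1: Compute ||x|| (intermediates to 6 decimals).
||x|| = sqrt(0.8017^2 + (-0.0109)^2) = 0.801774
Step 2: Project.
Since ||x|| <= R, proj = x (no scaling needed).
proj(x) = [0.8017, -0.0109]
Step 3: Dot product.
a^T * proj(x) = 4*0.8017 - 2*(-0.0109) = 3.2286


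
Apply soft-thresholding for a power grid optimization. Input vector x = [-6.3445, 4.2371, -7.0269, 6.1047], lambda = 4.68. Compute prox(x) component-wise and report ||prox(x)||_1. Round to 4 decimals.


Soft-thresholding with lambda = 4.68:
prox(-6.3445) = sign(-6.3445)*max(|-6.3445| - 4.68, 0) = -1.6645
prox(4.2371) = sign(4.2371)*max(|4.2371| - 4.68, 0) = 0.0
prox(-7.0269) = sign(-7.0269)*max(|-7.0269| - 4.68, 0) = -2.3469
prox(6.1047) = sign(6.1047)*max(|6.1047| - 4.68, 0) = 1.4247
prox(x) = [-1.6645, 0.0, -2.3469, 1.4247]
||prox(x)||_1 = 1.6645 + 0.0 + 2.3469 + 1.4247 = 5.4361


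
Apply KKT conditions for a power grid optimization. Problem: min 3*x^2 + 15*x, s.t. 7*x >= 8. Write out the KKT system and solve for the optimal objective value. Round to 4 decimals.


Step 1: Try lambda = 0 (constraint inactive).
x_unc = -15/(2*3) = -2.5
Check: 7*-2.5 = -17.5 < 8 -- violated!
Step 2: Constraint must be active: 7*x = 8
x* = 8/7 = 1.1429 (rounded; the exact value 8/7 is used below)
lambda = (2*3*(8/7) + 15)/7 = 3.1224
Step 3: Compute optimal value.
f(x*) = 3*(8/7)^2 + 15*(8/7) = 21.0612


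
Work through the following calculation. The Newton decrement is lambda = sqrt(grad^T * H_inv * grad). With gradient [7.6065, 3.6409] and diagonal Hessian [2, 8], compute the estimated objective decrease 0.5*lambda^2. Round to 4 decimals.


Step 1: H is diagonal, so H^(-1) * g = [3.8033, 0.4551].
Step 2: g^T H^(-1) g = sum_i g_i^2 / H_ii
  = (7.6065)^2/2 + (3.6409)^2/8
  = 28.9294 + 1.657 = 30.5864
Step 3: Objective decrease = 0.5 * g^T H^(-1) g = 15.2932


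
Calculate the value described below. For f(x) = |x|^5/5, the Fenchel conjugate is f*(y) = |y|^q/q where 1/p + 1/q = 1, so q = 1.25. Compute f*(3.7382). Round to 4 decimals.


The conjugate exponent q satisfies 1/p + 1/q = 1.
p = 5, so q = 5/(5 - 1) = 1.25
|y|^q = 3.7382^1.25 = 5.1979
f*(3.7382) = 5.1979 / 1.25 = 4.1583


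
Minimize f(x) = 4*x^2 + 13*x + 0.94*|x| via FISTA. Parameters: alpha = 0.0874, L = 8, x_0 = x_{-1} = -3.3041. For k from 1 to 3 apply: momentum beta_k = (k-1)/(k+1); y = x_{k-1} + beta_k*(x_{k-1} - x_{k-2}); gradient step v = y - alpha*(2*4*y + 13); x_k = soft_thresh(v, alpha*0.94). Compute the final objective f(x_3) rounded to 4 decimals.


FISTA on f(x) = 4*x^2 + 13*x + 0.94*|x|
L = 8, alpha = 0.0874
Iteration 1: beta = 0.0, y = -3.3041 + 0.0*(-3.3041 + 3.3041) = -3.3041
  grad(y) = -13.4328, v = y - alpha*grad = -2.1301
  prox(v) = soft_thresh(-2.1301, 0.0822) = -2.0479
Iteration 2: beta = 0.3333, y = -2.0479 + 0.3333*(-2.0479 + 3.3041) = -1.6292
  grad(y) = -0.0335, v = y - alpha*grad = -1.6263
  prox(v) = soft_thresh(-1.6263, 0.0822) = -1.5441
Iteration 3: beta = 0.5, y = -1.5441 + 0.5*(-1.5441 + 2.0479) = -1.2922
  grad(y) = 2.6624, v = y - alpha*grad = -1.5249
  prox(v) = soft_thresh(-1.5249, 0.0822) = -1.4427
f(x_3) = 4*(-1.4427)^2 + 13*(-1.4427) + 0.94*|-1.4427| = -9.0734


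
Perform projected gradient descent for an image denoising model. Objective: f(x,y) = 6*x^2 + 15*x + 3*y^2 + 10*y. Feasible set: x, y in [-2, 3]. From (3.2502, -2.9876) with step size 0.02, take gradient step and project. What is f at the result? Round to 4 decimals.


Step 1: Compute gradient at (3.2502, -2.9876).
grad_x = 2*6*3.2502 + 15 = 54.0024
grad_y = 2*3*-2.9876 + 10 = -7.9256
Step 2: Gradient step.
x_raw = 3.2502 - 0.02*54.0024 = 2.1702
y_raw = -2.9876 - 0.02*-7.9256 = -2.8291
Step 3: Project onto [-2, 3].
x_proj = clip(2.1702) = 2.1702
y_proj = clip(-2.8291) = -2.0
Step 4: Evaluate f.
f(2.1702, -2.0) = 52.8096


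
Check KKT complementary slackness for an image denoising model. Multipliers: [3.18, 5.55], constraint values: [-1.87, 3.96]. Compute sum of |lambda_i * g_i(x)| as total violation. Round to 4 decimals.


KKT complementary slackness check:
lambda_1 * g_1 = 3.18 * -1.87 = -5.9466
lambda_2 * g_2 = 5.55 * 3.96 = 21.978
Total violation = 5.9466 + 21.978 = 27.9246


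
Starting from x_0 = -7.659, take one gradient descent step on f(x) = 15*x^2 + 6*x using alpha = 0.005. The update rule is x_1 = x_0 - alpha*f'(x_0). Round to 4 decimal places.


We compute the gradient at x_0 and apply the update.
f'(x) = 30*x + 6
f'(-7.659) = 30*-7.659 + 6 = -223.77
x_1 = -7.659 - 0.005*-223.77 = -6.5402


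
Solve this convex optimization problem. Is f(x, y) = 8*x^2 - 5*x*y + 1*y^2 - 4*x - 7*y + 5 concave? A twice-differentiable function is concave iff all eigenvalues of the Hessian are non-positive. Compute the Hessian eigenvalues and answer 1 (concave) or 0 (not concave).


The Hessian of f(x,y) = 8*x^2 - 5*x*y + 1*y^2 - 4*x - 7*y + 5 is:
H = [[16, -5], [-5, 2]]
Trace = 16 + 2 = 18
Determinant = 16*2 - (-5)^2 = 7
Discriminant = (18)^2 - 4*7 = 296.0
Eigenvalues: lambda_1 = 0.3977, lambda_2 = 17.6023
The function is not concave.

0


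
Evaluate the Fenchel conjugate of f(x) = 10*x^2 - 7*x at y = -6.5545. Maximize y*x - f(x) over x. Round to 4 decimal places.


f*(y) = sup_x {y*x - a*x^2 - b*x} = sup_x {(y-b)*x - a*x^2}
FOC: (y - b) - 2a*x = 0 => x* = (y - b)/(2a)
x* = (-6.5545 + 7)/(2*10) = 0.0223
f*(-6.5545) = (y-b)^2/(4a) = (-6.5545 + 7)^2/(4*10)
= 0.1985/40 = 0.005


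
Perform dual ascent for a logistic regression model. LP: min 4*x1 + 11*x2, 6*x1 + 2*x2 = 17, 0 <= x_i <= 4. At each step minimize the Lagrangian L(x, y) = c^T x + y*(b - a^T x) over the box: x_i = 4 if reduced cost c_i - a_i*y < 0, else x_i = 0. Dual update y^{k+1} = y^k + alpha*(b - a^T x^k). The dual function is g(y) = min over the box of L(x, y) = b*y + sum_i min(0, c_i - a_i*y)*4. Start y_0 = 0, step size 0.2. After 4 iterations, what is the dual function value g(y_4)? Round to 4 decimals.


Dual ascent for LP: min 4*x1 + 11*x2, 6*x1 + 2*x2 = 17, 0 <= x_i <= 4
Step 1: y^k = 0.0, reduced costs: (4.0, 11.0)
  x^k = (0.0, 0.0), subgradient = b - a^T x = 17.0
  y^{k+1} = 0.0 + 0.2*17.0 = 3.4
Step 2: y^k = 3.4, reduced costs: (-16.4, 4.2)
  x^k = (4.0, 0.0), subgradient = b - a^T x = -7.0
  y^{k+1} = 3.4 + 0.2*-7.0 = 2.0
Step 3: y^k = 2.0, reduced costs: (-8.0, 7.0)
  x^k = (4.0, 0.0), subgradient = b - a^T x = -7.0
  y^{k+1} = 2.0 + 0.2*-7.0 = 0.6
Step 4: y^k = 0.6, reduced costs: (0.4, 9.8)
  x^k = (0.0, 0.0), subgradient = b - a^T x = 17.0
  y^{k+1} = 0.6 + 0.2*17.0 = 4.0
Dual objective at y_4 = 4.0: reduced costs (-20.0, 3.0), box minimizer x = (4.0, 0.0)
g(y_4) = b*y + (c1 - a1*y)*x1 + (c2 - a2*y)*x2 = 17*4.0 + (-20.0)*4.0 + 3.0*0.0 = 68.0 - 80.0 + 0.0 = -12.0


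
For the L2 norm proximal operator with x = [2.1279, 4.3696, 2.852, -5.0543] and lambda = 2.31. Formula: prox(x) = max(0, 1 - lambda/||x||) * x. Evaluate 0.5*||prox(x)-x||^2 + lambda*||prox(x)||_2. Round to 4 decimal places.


Step 1: Compute ||x||.
||x|| = 7.5698
Step 2: Compute scaling factor.
scale = max(0, 1 - 2.31/7.5698) = 0.6948
Step 3: prox(x) = [1.4785, 3.0362, 1.9817, -3.5119]
||prox(x)|| = 5.2598
Step 4: Proximal objective.
0.5*||prox-x||^2 = 2.6681
lambda*||prox|| = 12.1501
Total = 14.8181


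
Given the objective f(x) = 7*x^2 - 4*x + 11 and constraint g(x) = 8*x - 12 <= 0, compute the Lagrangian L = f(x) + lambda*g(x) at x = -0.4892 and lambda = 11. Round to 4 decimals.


Step 1: Evaluate f(x).
f(-0.4892) = 7*(-0.4892)^2 - 4*(-0.4892) + 11 = 14.632
Step 2: Evaluate g(x).
g(-0.4892) = 8*-0.4892 - 12 = -15.9136
Step 3: Compute Lagrangian.
L = 14.632 + 11*-15.9136 = -160.4176


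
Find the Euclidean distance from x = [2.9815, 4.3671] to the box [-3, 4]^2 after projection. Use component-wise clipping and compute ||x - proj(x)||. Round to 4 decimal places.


Project each component onto [-3, 4].
clip(2.9815) = 2.9815, clip(4.3671) = 4.0
Projection = [2.9815, 4.0]
Squared diffs: [0.0, 0.1348]
Distance = sqrt(0.1348) = 0.3671


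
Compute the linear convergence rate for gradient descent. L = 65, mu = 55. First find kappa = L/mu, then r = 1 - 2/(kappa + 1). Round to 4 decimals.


Step 1: Compute the condition number.
kappa = L/mu = 65/55 = 1.1818
Step 2: Compute the convergence rate.
r = 1 - 2/(kappa + 1) = 1 - 2*mu/(L + mu) = (L - mu)/(L + mu) = 10/120 = 0.0833


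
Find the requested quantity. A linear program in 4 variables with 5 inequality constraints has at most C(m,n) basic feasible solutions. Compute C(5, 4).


Each vertex corresponds to some choice of n active constraints out of m, so the number of vertices is at most C(m, n) = m! / (n!(m-n)!).
m = 5, n = 4
Numerator: 5 * 4 * 3 * 2
Denominator: 4! = 24
C(5, 4) = 5


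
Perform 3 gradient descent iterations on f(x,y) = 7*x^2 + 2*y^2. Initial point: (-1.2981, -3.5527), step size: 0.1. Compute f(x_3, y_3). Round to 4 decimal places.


Gradient descent on f(x,y) = 7*x^2 + 2*y^2.
Starting point: (-1.2981, -3.5527), alpha = 0.1
Step 1: grad_x = 2*7*-1.2981 = -18.1734, grad_y = 2*2*-3.5527 = -14.2108
  x_1 = -1.2981 - 0.1*-18.1734 = 0.5192
  y_1 = -3.5527 - 0.1*-14.2108 = -2.1316
Step 2: grad_x = 2*7*0.5192 = 7.2694, grad_y = 2*2*-2.1316 = -8.5265
  x_2 = 0.5192 - 0.1*7.2694 = -0.2077
  y_2 = -2.1316 - 0.1*-8.5265 = -1.279
Step 3: grad_x = 2*7*-0.2077 = -2.9077, grad_y = 2*2*-1.279 = -5.1159
  x_3 = -0.2077 - 0.1*-2.9077 = 0.0831
  y_3 = -1.279 - 0.1*-5.1159 = -0.7674
f(0.0831, -0.7674) = 7*0.0831^2 + 2*(-0.7674)^2 = 1.2261


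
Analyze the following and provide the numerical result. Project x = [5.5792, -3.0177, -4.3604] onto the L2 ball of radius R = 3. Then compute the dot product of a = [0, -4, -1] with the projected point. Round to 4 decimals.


Step 1: Compute ||x|| (intermediates to 6 decimals).
||x|| = sqrt(5.5792^2 + (-3.0177)^2 + (-4.3604)^2) = 7.697212
Step 2: Project.
Since ||x|| > R, scale = R/||x|| = 3/7.697212 = 0.389752, proj(x) = scale * x
proj(x) = [2.174504, -1.176155, -1.699475]
Step 3: Dot product.
a^T * proj(x) = 0*2.174504 - 4*(-1.176155) - 1*(-1.699475) = 6.4041


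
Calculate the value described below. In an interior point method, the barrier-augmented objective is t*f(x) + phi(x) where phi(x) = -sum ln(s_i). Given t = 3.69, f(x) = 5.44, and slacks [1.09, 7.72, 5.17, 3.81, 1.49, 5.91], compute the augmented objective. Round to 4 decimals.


Step 1: Compute log-barrier.
ln values: [0.0862, 2.0438, 1.6429, 1.3376, 0.3988, 1.7766]
phi = -(0.0862 + 2.0438 + 1.6429 + 1.3376 + 0.3988 + 1.7766) = -7.2859
Step 2: Compute augmented objective.
t*f(x) = 3.69*5.44 = 20.0736
Total = 20.0736 - 7.2859 = 12.7877


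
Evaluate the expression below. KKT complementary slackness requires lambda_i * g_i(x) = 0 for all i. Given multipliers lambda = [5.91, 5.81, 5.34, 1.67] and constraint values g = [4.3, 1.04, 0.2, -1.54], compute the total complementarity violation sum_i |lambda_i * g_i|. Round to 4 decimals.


KKT complementary slackness check:
lambda_1 * g_1 = 5.91 * 4.3 = 25.413
lambda_2 * g_2 = 5.81 * 1.04 = 6.0424
lambda_3 * g_3 = 5.34 * 0.2 = 1.068
lambda_4 * g_4 = 1.67 * -1.54 = -2.5718
Total violation = 25.413 + 6.0424 + 1.068 + 2.5718 = 35.0952


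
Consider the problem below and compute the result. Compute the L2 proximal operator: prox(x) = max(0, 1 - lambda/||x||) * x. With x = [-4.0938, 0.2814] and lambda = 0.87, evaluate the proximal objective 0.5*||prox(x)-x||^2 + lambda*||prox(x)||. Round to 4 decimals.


Step 1: Compute ||x||.
||x|| = 4.1035
Step 2: Compute scaling factor.
scale = max(0, 1 - 0.87/4.1035) = 0.788
Step 3: prox(x) = [-3.2258, 0.2217]
||prox(x)|| = 3.2335
Step 4: Proximal objective.
0.5*||prox-x||^2 = 0.3785
lambda*||prox|| = 2.8131
Total = 3.1916


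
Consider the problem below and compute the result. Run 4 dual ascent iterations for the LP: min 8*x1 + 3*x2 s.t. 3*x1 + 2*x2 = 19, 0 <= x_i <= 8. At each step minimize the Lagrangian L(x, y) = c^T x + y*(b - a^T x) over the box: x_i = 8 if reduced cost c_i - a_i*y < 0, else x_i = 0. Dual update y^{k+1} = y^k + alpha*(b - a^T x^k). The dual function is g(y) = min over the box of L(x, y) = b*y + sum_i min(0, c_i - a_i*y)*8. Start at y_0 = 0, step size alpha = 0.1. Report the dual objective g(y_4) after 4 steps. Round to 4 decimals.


Dual ascent for LP: min 8*x1 + 3*x2, 3*x1 + 2*x2 = 19, 0 <= x_i <= 8
Step 1: y^k = 0.0, reduced costs: (8.0, 3.0)
  x^k = (0.0, 0.0), subgradient = b - a^T x = 19.0
  y^{k+1} = 0.0 + 0.1*19.0 = 1.9
Step 2: y^k = 1.9, reduced costs: (2.3, -0.8)
  x^k = (0.0, 8.0), subgradient = b - a^T x = 3.0
  y^{k+1} = 1.9 + 0.1*3.0 = 2.2
Step 3: y^k = 2.2, reduced costs: (1.4, -1.4)
  x^k = (0.0, 8.0), subgradient = b - a^T x = 3.0
  y^{k+1} = 2.2 + 0.1*3.0 = 2.5
Step 4: y^k = 2.5, reduced costs: (0.5, -2.0)
  x^k = (0.0, 8.0), subgradient = b - a^T x = 3.0
  y^{k+1} = 2.5 + 0.1*3.0 = 2.8
Dual objective at y_4 = 2.8: reduced costs (-0.4, -2.6), box minimizer x = (8.0, 8.0)
g(y_4) = b*y + (c1 - a1*y)*x1 + (c2 - a2*y)*x2 = 19*2.8 + (-0.4)*8.0 + (-2.6)*8.0 = 53.2 - 3.2 - 20.8 = 29.2


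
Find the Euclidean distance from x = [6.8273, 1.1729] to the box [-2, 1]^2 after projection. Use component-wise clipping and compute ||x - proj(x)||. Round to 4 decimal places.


Project each component onto [-2, 1].
clip(6.8273) = 1.0, clip(1.1729) = 1.0
Projection = [1.0, 1.0]
Squared diffs: [33.9574, 0.0299]
Distance = sqrt(33.9873) = 5.8299
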